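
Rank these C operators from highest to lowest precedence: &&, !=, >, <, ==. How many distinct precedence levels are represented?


Looking up precedence for each operator:
  && -> precedence 2
  != -> precedence 3
  > -> precedence 4
  < -> precedence 4
  == -> precedence 3
Sorted highest to lowest: >, <, !=, ==, &&
Distinct precedence values: [4, 3, 2]
Number of distinct levels: 3

3


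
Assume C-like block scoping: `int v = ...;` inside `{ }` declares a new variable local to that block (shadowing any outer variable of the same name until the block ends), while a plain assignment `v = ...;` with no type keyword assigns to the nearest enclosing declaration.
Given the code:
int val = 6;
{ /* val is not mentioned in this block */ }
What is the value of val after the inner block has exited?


Analyzing scoping rules:
Outer scope: declares val = 6
Inner block: val is neither redeclared nor assigned -> unchanged
After the block -> 6
Result: 6

6


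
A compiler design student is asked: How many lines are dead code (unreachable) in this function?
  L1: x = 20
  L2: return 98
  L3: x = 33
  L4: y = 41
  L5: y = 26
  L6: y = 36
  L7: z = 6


Analyzing control flow:
  L1: reachable (before return)
  L2: reachable (return statement)
  L3: DEAD (after return at L2)
  L4: DEAD (after return at L2)
  L5: DEAD (after return at L2)
  L6: DEAD (after return at L2)
  L7: DEAD (after return at L2)
Return at L2, total lines = 7
Dead lines: L3 through L7
Count: 5

5


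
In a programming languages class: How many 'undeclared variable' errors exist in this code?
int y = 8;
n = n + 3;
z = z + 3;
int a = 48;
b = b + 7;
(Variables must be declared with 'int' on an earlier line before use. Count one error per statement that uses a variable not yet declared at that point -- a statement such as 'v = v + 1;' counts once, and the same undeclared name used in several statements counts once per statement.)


Scanning code line by line:
  Line 1: declare 'y' -> declared = ['y']
  Line 2: use 'n' -> ERROR (undeclared)
  Line 3: use 'z' -> ERROR (undeclared)
  Line 4: declare 'a' -> declared = ['a', 'y']
  Line 5: use 'b' -> ERROR (undeclared)
Total undeclared variable errors: 3

3


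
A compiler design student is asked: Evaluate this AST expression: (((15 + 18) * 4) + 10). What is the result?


Expression: (((15 + 18) * 4) + 10)
Evaluating step by step:
  15 + 18 = 33
  33 * 4 = 132
  132 + 10 = 142
Result: 142

142


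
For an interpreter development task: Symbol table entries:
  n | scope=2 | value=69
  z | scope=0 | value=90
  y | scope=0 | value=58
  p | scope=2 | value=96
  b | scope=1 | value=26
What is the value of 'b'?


Searching symbol table for 'b':
  n | scope=2 | value=69
  z | scope=0 | value=90
  y | scope=0 | value=58
  p | scope=2 | value=96
  b | scope=1 | value=26 <- MATCH
Found 'b' at scope 1 with value 26

26


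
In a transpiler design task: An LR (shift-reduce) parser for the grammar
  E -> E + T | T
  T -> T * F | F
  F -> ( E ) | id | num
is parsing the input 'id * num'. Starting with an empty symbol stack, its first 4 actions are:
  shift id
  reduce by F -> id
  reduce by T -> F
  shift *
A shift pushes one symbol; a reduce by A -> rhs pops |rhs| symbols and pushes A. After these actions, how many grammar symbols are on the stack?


Tracking the symbol stack through each action:
  Action 1: shift 'id' : push -> stack = [id] (size 1)
  Action 2: reduce by F -> id : pop 1, push F -> stack = [F] (size 1)
  Action 3: reduce by T -> F : pop 1, push T -> stack = [T] (size 1)
  Action 4: shift '*' : push -> stack = [T, *] (size 2)
Final stack size: 2

2


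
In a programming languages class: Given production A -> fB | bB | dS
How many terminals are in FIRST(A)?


Production: A -> fB | bB | dS
Examining each alternative for leading terminals:
  A -> fB : first terminal = 'f'
  A -> bB : first terminal = 'b'
  A -> dS : first terminal = 'd'
FIRST(A) = {b, d, f}
Count: 3

3


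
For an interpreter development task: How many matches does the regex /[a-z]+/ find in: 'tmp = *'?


Pattern: /[a-z]+/ (identifiers)
Input: 'tmp = *'
Scanning for matches:
  Match 1: 'tmp'
Total matches: 1

1


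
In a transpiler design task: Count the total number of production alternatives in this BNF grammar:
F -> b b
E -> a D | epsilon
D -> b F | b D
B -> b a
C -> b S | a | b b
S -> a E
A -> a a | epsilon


Counting alternatives per rule:
  F: 1 alternative(s)
  E: 2 alternative(s)
  D: 2 alternative(s)
  B: 1 alternative(s)
  C: 3 alternative(s)
  S: 1 alternative(s)
  A: 2 alternative(s)
Sum: 1 + 2 + 2 + 1 + 3 + 1 + 2 = 12

12


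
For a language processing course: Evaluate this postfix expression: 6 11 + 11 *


Processing tokens left to right:
Push 6, Push 11
Pop 6 and 11, compute 6 + 11 = 17, push 17
Push 11
Pop 17 and 11, compute 17 * 11 = 187, push 187
Stack result: 187

187


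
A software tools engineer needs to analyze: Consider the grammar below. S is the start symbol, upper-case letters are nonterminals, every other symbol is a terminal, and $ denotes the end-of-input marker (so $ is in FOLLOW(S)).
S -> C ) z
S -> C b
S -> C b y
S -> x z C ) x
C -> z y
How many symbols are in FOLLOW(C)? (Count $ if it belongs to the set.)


S is the start symbol and does not occur in any rule body, so FOLLOW(S) = {$}.
Examining every occurrence of C in a rule body:
  S -> C ) z : C is followed by terminal ')' -> add ')'
  S -> C b : C is followed by terminal 'b' -> add 'b'
  S -> C b y : C is followed by terminal 'b' -> add 'b' (already in the set)
  S -> x z C ) x : C is followed by terminal ')' -> add ')' (already in the set)
  C -> z y : C does not occur in the body -> contributes nothing
FOLLOW(C) = {), b}
Count: 2

2


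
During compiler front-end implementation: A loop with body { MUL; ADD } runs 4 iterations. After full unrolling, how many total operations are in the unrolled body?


Loop body operations: MUL, ADD (2 ops per iteration)
Unrolling 4 iterations:
  Iteration 1: MUL, ADD (2 ops)
  Iteration 2: MUL, ADD (2 ops)
  Iteration 3: MUL, ADD (2 ops)
  Iteration 4: MUL, ADD (2 ops)
Total: 4 iterations * 2 ops/iter = 8 operations

8


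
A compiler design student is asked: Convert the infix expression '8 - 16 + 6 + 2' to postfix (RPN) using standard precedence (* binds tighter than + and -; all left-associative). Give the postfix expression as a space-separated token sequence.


Applying the shunting-yard algorithm:
  Operand 8 -> output
  Push '-' onto operator stack -> op-stack: [-]
  Operand 16 -> output
  See '+' (prec 1); top '-' (prec 1) >= it -> pop '-' to output
  Push '+' onto operator stack -> op-stack: [+]
  Operand 6 -> output
  See '+' (prec 1); top '+' (prec 1) >= it -> pop '+' to output
  Push '+' onto operator stack -> op-stack: [+]
  Operand 2 -> output
  End of input: pop '+' to output
Postfix result: 8 16 - 6 + 2 +

8 16 - 6 + 2 +


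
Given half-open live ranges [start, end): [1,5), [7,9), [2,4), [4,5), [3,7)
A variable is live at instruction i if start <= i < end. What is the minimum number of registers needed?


Live ranges:
  Var0: [1, 5)
  Var1: [7, 9)
  Var2: [2, 4)
  Var3: [4, 5)
  Var4: [3, 7)
Sweep-line events (position, delta, active):
  pos=1 start -> active=1
  pos=2 start -> active=2
  pos=3 start -> active=3
  pos=4 end -> active=2
  pos=4 start -> active=3
  pos=5 end -> active=2
  pos=5 end -> active=1
  pos=7 end -> active=0
  pos=7 start -> active=1
  pos=9 end -> active=0
Maximum simultaneous active: 3
Minimum registers needed: 3

3


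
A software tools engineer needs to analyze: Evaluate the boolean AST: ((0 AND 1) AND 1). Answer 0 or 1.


Step 1: Evaluate inner node
  0 AND 1 = 0
Step 2: Evaluate root node
  0 AND 1 = 0

0


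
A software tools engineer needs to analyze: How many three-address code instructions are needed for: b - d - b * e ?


Expression: b - d - b * e
Generating three-address code (respecting * over +/- precedence):
  Instruction 1: t1 = b * e
  Instruction 2: t2 = b - d
  Instruction 3: t3 = t2 - t1
Total instructions: 3

3


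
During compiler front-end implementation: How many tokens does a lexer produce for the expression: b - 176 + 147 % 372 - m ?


Scanning 'b - 176 + 147 % 372 - m'
Token 1: 'b' -> identifier
Token 2: '-' -> operator
Token 3: '176' -> integer_literal
Token 4: '+' -> operator
Token 5: '147' -> integer_literal
Token 6: '%' -> operator
Token 7: '372' -> integer_literal
Token 8: '-' -> operator
Token 9: 'm' -> identifier
Total tokens: 9

9


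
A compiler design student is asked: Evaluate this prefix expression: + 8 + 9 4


Parsing prefix expression: + 8 + 9 4
Step 1: Innermost operation '+ 9 4'
  9 + 4 = 13
Step 2: Outer operation '+ 8 [13]'
  8 + 13 = 21

21


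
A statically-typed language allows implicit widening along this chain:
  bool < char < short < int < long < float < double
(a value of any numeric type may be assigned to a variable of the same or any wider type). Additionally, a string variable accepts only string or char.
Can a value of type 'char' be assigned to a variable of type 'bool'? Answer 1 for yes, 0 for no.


Target variable type: bool
Source value type: char
Numeric ranks: char=1, bool=0
Widening allowed iff rank(source) <= rank(target): 1 <= 0? No
Result: 0

0


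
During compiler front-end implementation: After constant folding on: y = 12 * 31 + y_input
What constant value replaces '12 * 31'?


Identifying constant sub-expression:
  Original: y = 12 * 31 + y_input
  12 and 31 are both compile-time constants
  Evaluating: 12 * 31 = 372
  After folding: y = 372 + y_input

372


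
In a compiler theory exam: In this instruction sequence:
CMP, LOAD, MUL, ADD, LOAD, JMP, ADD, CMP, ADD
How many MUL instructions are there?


Scanning instruction sequence for MUL:
  Position 1: CMP
  Position 2: LOAD
  Position 3: MUL <- MATCH
  Position 4: ADD
  Position 5: LOAD
  Position 6: JMP
  Position 7: ADD
  Position 8: CMP
  Position 9: ADD
Matches at positions: [3]
Total MUL count: 1

1


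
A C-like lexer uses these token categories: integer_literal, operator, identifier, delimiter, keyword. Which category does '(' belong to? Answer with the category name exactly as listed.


Token: '('
Checking categories:
  identifier: no
  integer_literal: no
  operator: no
  keyword: no
  delimiter: YES
Category: delimiter

delimiter


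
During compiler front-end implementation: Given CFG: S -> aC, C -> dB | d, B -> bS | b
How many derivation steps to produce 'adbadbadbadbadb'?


Grammar: S -> aC, C -> dB | d, B -> bS | b
Deriving 'adbadbadbadbadb':
Step 1: S -> aC => aC
Step 2: C -> dB => adB
Step 3: B -> bS => adbS
Step 4: S -> aC => adbaC
Step 5: C -> dB => adbadB
Step 6: B -> bS => adbadbS
Step 7: S -> aC => adbadbaC
Step 8: C -> dB => adbadbadB
Step 9: B -> bS => adbadbadbS
Step 10: S -> aC => adbadbadbaC
Step 11: C -> dB => adbadbadbadB
Step 12: B -> bS => adbadbadbadbS
Step 13: S -> aC => adbadbadbadbaC
Step 14: C -> dB => adbadbadbadbadB
Step 15: B -> b => adbadbadbadbadb
Total derivation steps: 15

15


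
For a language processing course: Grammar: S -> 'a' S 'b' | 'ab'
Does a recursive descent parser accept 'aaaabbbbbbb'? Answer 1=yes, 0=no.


Grammar accepts strings of the form a^n b^n (n >= 1)
Word: 'aaaabbbbbbb'
Counting: 4 a's and 7 b's
Check: 4 == 7? No
Mismatch: a-count != b-count
Rejected

0


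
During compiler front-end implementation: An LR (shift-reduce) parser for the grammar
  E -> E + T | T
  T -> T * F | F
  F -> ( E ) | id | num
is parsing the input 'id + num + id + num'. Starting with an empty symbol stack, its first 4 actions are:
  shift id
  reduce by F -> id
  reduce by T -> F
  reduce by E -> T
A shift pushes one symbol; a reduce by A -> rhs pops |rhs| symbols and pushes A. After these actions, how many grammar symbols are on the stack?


Tracking the symbol stack through each action:
  Action 1: shift 'id' : push -> stack = [id] (size 1)
  Action 2: reduce by F -> id : pop 1, push F -> stack = [F] (size 1)
  Action 3: reduce by T -> F : pop 1, push T -> stack = [T] (size 1)
  Action 4: reduce by E -> T : pop 1, push E -> stack = [E] (size 1)
Final stack size: 1

1


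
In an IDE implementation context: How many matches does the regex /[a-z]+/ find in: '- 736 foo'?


Pattern: /[a-z]+/ (identifiers)
Input: '- 736 foo'
Scanning for matches:
  Match 1: 'foo'
Total matches: 1

1


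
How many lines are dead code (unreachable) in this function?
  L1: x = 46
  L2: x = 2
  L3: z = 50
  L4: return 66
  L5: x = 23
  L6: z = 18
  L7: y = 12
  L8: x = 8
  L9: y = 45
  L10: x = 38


Analyzing control flow:
  L1: reachable (before return)
  L2: reachable (before return)
  L3: reachable (before return)
  L4: reachable (return statement)
  L5: DEAD (after return at L4)
  L6: DEAD (after return at L4)
  L7: DEAD (after return at L4)
  L8: DEAD (after return at L4)
  L9: DEAD (after return at L4)
  L10: DEAD (after return at L4)
Return at L4, total lines = 10
Dead lines: L5 through L10
Count: 6

6


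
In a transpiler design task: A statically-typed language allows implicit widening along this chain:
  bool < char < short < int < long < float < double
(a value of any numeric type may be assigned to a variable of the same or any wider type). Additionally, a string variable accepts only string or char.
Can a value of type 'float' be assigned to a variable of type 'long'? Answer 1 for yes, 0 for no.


Target variable type: long
Source value type: float
Numeric ranks: float=5, long=4
Widening allowed iff rank(source) <= rank(target): 5 <= 4? No
Result: 0

0


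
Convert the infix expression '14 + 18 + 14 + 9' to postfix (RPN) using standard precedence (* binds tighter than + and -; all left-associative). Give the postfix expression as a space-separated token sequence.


Applying the shunting-yard algorithm:
  Operand 14 -> output
  Push '+' onto operator stack -> op-stack: [+]
  Operand 18 -> output
  See '+' (prec 1); top '+' (prec 1) >= it -> pop '+' to output
  Push '+' onto operator stack -> op-stack: [+]
  Operand 14 -> output
  See '+' (prec 1); top '+' (prec 1) >= it -> pop '+' to output
  Push '+' onto operator stack -> op-stack: [+]
  Operand 9 -> output
  End of input: pop '+' to output
Postfix result: 14 18 + 14 + 9 +

14 18 + 14 + 9 +


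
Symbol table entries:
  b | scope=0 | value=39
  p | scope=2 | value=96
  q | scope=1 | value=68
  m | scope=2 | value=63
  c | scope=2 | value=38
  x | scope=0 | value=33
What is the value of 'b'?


Searching symbol table for 'b':
  b | scope=0 | value=39 <- MATCH
  p | scope=2 | value=96
  q | scope=1 | value=68
  m | scope=2 | value=63
  c | scope=2 | value=38
  x | scope=0 | value=33
Found 'b' at scope 0 with value 39

39


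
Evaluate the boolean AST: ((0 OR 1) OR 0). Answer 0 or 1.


Step 1: Evaluate inner node
  0 OR 1 = 1
Step 2: Evaluate root node
  1 OR 0 = 1

1


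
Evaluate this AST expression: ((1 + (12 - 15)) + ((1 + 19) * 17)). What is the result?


Expression: ((1 + (12 - 15)) + ((1 + 19) * 17))
Evaluating step by step:
  12 - 15 = -3
  1 + -3 = -2
  1 + 19 = 20
  20 * 17 = 340
  -2 + 340 = 338
Result: 338

338


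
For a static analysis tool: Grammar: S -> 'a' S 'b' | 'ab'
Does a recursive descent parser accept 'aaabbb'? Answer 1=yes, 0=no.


Grammar accepts strings of the form a^n b^n (n >= 1)
Word: 'aaabbb'
Counting: 3 a's and 3 b's
Check: 3 == 3? Yes
Derivation (S -> aSb applied 2 time(s), then S -> ab): S => aSb => aaSbb => aaabbb
Accepted

1


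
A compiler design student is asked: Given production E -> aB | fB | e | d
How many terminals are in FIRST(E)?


Production: E -> aB | fB | e | d
Examining each alternative for leading terminals:
  E -> aB : first terminal = 'a'
  E -> fB : first terminal = 'f'
  E -> e : first terminal = 'e'
  E -> d : first terminal = 'd'
FIRST(E) = {a, d, e, f}
Count: 4

4


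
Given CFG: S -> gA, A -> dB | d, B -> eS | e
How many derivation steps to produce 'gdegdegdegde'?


Grammar: S -> gA, A -> dB | d, B -> eS | e
Deriving 'gdegdegdegde':
Step 1: S -> gA => gA
Step 2: A -> dB => gdB
Step 3: B -> eS => gdeS
Step 4: S -> gA => gdegA
Step 5: A -> dB => gdegdB
Step 6: B -> eS => gdegdeS
Step 7: S -> gA => gdegdegA
Step 8: A -> dB => gdegdegdB
Step 9: B -> eS => gdegdegdeS
Step 10: S -> gA => gdegdegdegA
Step 11: A -> dB => gdegdegdegdB
Step 12: B -> e => gdegdegdegde
Total derivation steps: 12

12


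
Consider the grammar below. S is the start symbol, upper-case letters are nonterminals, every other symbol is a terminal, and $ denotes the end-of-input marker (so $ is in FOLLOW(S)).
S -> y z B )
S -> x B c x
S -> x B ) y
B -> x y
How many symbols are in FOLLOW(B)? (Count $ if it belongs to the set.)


S is the start symbol and does not occur in any rule body, so FOLLOW(S) = {$}.
Examining every occurrence of B in a rule body:
  S -> y z B ) : B is followed by terminal ')' -> add ')'
  S -> x B c x : B is followed by terminal 'c' -> add 'c'
  S -> x B ) y : B is followed by terminal ')' -> add ')' (already in the set)
  B -> x y : B does not occur in the body -> contributes nothing
FOLLOW(B) = {), c}
Count: 2

2


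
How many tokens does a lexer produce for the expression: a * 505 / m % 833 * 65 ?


Scanning 'a * 505 / m % 833 * 65'
Token 1: 'a' -> identifier
Token 2: '*' -> operator
Token 3: '505' -> integer_literal
Token 4: '/' -> operator
Token 5: 'm' -> identifier
Token 6: '%' -> operator
Token 7: '833' -> integer_literal
Token 8: '*' -> operator
Token 9: '65' -> integer_literal
Total tokens: 9

9


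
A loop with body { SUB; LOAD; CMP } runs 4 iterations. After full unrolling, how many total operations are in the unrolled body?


Loop body operations: SUB, LOAD, CMP (3 ops per iteration)
Unrolling 4 iterations:
  Iteration 1: SUB, LOAD, CMP (3 ops)
  Iteration 2: SUB, LOAD, CMP (3 ops)
  Iteration 3: SUB, LOAD, CMP (3 ops)
  Iteration 4: SUB, LOAD, CMP (3 ops)
Total: 4 iterations * 3 ops/iter = 12 operations

12


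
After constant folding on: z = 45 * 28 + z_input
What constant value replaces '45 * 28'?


Identifying constant sub-expression:
  Original: z = 45 * 28 + z_input
  45 and 28 are both compile-time constants
  Evaluating: 45 * 28 = 1260
  After folding: z = 1260 + z_input

1260


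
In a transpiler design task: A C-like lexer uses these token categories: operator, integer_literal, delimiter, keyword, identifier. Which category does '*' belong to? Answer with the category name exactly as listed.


Token: '*'
Checking categories:
  identifier: no
  integer_literal: no
  operator: YES
  keyword: no
  delimiter: no
Category: operator

operator


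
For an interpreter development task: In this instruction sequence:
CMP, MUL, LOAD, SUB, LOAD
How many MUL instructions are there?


Scanning instruction sequence for MUL:
  Position 1: CMP
  Position 2: MUL <- MATCH
  Position 3: LOAD
  Position 4: SUB
  Position 5: LOAD
Matches at positions: [2]
Total MUL count: 1

1


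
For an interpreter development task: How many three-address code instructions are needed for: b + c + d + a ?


Expression: b + c + d + a
Generating three-address code (respecting * over +/- precedence):
  Instruction 1: t1 = b + c
  Instruction 2: t2 = t1 + d
  Instruction 3: t3 = t2 + a
Total instructions: 3

3


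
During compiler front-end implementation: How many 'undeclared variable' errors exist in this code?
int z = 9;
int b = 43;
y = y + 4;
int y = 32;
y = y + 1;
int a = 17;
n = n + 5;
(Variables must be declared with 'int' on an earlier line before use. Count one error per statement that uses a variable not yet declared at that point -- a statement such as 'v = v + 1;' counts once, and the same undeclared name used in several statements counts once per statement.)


Scanning code line by line:
  Line 1: declare 'z' -> declared = ['z']
  Line 2: declare 'b' -> declared = ['b', 'z']
  Line 3: use 'y' -> ERROR (undeclared)
  Line 4: declare 'y' -> declared = ['b', 'y', 'z']
  Line 5: use 'y' -> OK (declared)
  Line 6: declare 'a' -> declared = ['a', 'b', 'y', 'z']
  Line 7: use 'n' -> ERROR (undeclared)
Total undeclared variable errors: 2

2


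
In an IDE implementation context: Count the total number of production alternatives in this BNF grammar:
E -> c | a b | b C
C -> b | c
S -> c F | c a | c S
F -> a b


Counting alternatives per rule:
  E: 3 alternative(s)
  C: 2 alternative(s)
  S: 3 alternative(s)
  F: 1 alternative(s)
Sum: 3 + 2 + 3 + 1 = 9

9


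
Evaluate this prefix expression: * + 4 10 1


Parsing prefix expression: * + 4 10 1
Step 1: Innermost operation '+ 4 10'
  4 + 10 = 14
Step 2: Outer operation '* [14] 1'
  14 * 1 = 14

14


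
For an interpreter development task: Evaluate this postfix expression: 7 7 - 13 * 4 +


Processing tokens left to right:
Push 7, Push 7
Pop 7 and 7, compute 7 - 7 = 0, push 0
Push 13
Pop 0 and 13, compute 0 * 13 = 0, push 0
Push 4
Pop 0 and 4, compute 0 + 4 = 4, push 4
Stack result: 4

4


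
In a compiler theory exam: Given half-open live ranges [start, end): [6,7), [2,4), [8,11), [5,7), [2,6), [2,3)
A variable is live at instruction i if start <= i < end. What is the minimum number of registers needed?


Live ranges:
  Var0: [6, 7)
  Var1: [2, 4)
  Var2: [8, 11)
  Var3: [5, 7)
  Var4: [2, 6)
  Var5: [2, 3)
Sweep-line events (position, delta, active):
  pos=2 start -> active=1
  pos=2 start -> active=2
  pos=2 start -> active=3
  pos=3 end -> active=2
  pos=4 end -> active=1
  pos=5 start -> active=2
  pos=6 end -> active=1
  pos=6 start -> active=2
  pos=7 end -> active=1
  pos=7 end -> active=0
  pos=8 start -> active=1
  pos=11 end -> active=0
Maximum simultaneous active: 3
Minimum registers needed: 3

3


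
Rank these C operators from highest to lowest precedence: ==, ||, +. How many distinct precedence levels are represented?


Looking up precedence for each operator:
  == -> precedence 3
  || -> precedence 1
  + -> precedence 5
Sorted highest to lowest: +, ==, ||
Distinct precedence values: [5, 3, 1]
Number of distinct levels: 3

3


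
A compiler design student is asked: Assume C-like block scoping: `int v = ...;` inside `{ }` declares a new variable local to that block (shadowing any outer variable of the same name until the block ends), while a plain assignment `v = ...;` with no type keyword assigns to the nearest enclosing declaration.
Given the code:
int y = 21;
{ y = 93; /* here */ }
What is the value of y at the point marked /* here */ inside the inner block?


Analyzing scoping rules:
Outer scope: declares y = 21
Inner block: 'y = 93;' has no type keyword, so it is an assignment to the outer y (no shadowing)
Inside the block, after the assignment -> 93
Result: 93

93


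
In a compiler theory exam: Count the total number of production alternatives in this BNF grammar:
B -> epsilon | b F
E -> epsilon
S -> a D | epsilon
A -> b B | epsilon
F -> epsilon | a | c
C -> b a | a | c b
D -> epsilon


Counting alternatives per rule:
  B: 2 alternative(s)
  E: 1 alternative(s)
  S: 2 alternative(s)
  A: 2 alternative(s)
  F: 3 alternative(s)
  C: 3 alternative(s)
  D: 1 alternative(s)
Sum: 2 + 1 + 2 + 2 + 3 + 3 + 1 = 14

14


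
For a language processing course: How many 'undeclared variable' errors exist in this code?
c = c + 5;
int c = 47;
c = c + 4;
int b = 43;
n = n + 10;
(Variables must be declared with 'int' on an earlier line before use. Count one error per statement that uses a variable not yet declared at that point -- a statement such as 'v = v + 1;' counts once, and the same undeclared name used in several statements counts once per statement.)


Scanning code line by line:
  Line 1: use 'c' -> ERROR (undeclared)
  Line 2: declare 'c' -> declared = ['c']
  Line 3: use 'c' -> OK (declared)
  Line 4: declare 'b' -> declared = ['b', 'c']
  Line 5: use 'n' -> ERROR (undeclared)
Total undeclared variable errors: 2

2


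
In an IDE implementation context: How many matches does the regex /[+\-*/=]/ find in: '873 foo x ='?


Pattern: /[+\-*/=]/ (operators)
Input: '873 foo x ='
Scanning for matches:
  Match 1: '='
Total matches: 1

1


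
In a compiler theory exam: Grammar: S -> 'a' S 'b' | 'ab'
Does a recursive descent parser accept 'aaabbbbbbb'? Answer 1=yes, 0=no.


Grammar accepts strings of the form a^n b^n (n >= 1)
Word: 'aaabbbbbbb'
Counting: 3 a's and 7 b's
Check: 3 == 7? No
Mismatch: a-count != b-count
Rejected

0


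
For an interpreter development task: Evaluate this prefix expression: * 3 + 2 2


Parsing prefix expression: * 3 + 2 2
Step 1: Innermost operation '+ 2 2'
  2 + 2 = 4
Step 2: Outer operation '* 3 [4]'
  3 * 4 = 12

12


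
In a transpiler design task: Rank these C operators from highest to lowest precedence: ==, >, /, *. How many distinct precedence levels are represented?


Looking up precedence for each operator:
  == -> precedence 3
  > -> precedence 4
  / -> precedence 6
  * -> precedence 6
Sorted highest to lowest: /, *, >, ==
Distinct precedence values: [6, 4, 3]
Number of distinct levels: 3

3


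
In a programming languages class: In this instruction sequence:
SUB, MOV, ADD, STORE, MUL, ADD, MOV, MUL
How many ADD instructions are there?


Scanning instruction sequence for ADD:
  Position 1: SUB
  Position 2: MOV
  Position 3: ADD <- MATCH
  Position 4: STORE
  Position 5: MUL
  Position 6: ADD <- MATCH
  Position 7: MOV
  Position 8: MUL
Matches at positions: [3, 6]
Total ADD count: 2

2


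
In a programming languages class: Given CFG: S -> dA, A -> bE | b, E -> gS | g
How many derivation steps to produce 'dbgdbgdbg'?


Grammar: S -> dA, A -> bE | b, E -> gS | g
Deriving 'dbgdbgdbg':
Step 1: S -> dA => dA
Step 2: A -> bE => dbE
Step 3: E -> gS => dbgS
Step 4: S -> dA => dbgdA
Step 5: A -> bE => dbgdbE
Step 6: E -> gS => dbgdbgS
Step 7: S -> dA => dbgdbgdA
Step 8: A -> bE => dbgdbgdbE
Step 9: E -> g => dbgdbgdbg
Total derivation steps: 9

9


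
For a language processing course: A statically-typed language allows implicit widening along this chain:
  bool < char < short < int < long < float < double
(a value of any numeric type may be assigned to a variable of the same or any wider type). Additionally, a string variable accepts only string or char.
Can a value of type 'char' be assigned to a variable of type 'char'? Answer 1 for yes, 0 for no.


Target variable type: char
Source value type: char
Numeric ranks: char=1, char=1
Widening allowed iff rank(source) <= rank(target): 1 <= 1? Yes
Result: 1

1


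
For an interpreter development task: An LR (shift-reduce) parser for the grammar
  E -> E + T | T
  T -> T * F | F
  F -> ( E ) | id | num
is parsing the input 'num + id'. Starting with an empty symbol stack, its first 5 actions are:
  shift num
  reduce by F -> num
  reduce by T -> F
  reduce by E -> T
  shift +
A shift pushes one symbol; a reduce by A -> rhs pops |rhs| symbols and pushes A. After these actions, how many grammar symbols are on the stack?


Tracking the symbol stack through each action:
  Action 1: shift 'num' : push -> stack = [num] (size 1)
  Action 2: reduce by F -> num : pop 1, push F -> stack = [F] (size 1)
  Action 3: reduce by T -> F : pop 1, push T -> stack = [T] (size 1)
  Action 4: reduce by E -> T : pop 1, push E -> stack = [E] (size 1)
  Action 5: shift '+' : push -> stack = [E, +] (size 2)
Final stack size: 2

2


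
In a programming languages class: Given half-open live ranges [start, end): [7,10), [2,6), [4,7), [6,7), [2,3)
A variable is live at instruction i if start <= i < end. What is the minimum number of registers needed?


Live ranges:
  Var0: [7, 10)
  Var1: [2, 6)
  Var2: [4, 7)
  Var3: [6, 7)
  Var4: [2, 3)
Sweep-line events (position, delta, active):
  pos=2 start -> active=1
  pos=2 start -> active=2
  pos=3 end -> active=1
  pos=4 start -> active=2
  pos=6 end -> active=1
  pos=6 start -> active=2
  pos=7 end -> active=1
  pos=7 end -> active=0
  pos=7 start -> active=1
  pos=10 end -> active=0
Maximum simultaneous active: 2
Minimum registers needed: 2

2


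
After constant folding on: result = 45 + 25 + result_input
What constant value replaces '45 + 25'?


Identifying constant sub-expression:
  Original: result = 45 + 25 + result_input
  45 and 25 are both compile-time constants
  Evaluating: 45 + 25 = 70
  After folding: result = 70 + result_input

70


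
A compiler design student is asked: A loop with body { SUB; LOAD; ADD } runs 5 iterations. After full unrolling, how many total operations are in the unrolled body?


Loop body operations: SUB, LOAD, ADD (3 ops per iteration)
Unrolling 5 iterations:
  Iteration 1: SUB, LOAD, ADD (3 ops)
  Iteration 2: SUB, LOAD, ADD (3 ops)
  Iteration 3: SUB, LOAD, ADD (3 ops)
  Iteration 4: SUB, LOAD, ADD (3 ops)
  Iteration 5: SUB, LOAD, ADD (3 ops)
Total: 5 iterations * 3 ops/iter = 15 operations

15


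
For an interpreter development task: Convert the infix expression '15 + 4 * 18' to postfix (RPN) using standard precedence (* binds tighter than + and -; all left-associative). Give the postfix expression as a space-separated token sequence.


Applying the shunting-yard algorithm:
  Operand 15 -> output
  Push '+' onto operator stack -> op-stack: [+]
  Operand 4 -> output
  Push '*' onto operator stack -> op-stack: [+, *]
  Operand 18 -> output
  End of input: pop '*' to output
  End of input: pop '+' to output
Postfix result: 15 4 18 * +

15 4 18 * +


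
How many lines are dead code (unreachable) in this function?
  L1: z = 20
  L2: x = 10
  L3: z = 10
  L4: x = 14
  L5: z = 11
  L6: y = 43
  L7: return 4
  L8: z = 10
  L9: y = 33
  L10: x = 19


Analyzing control flow:
  L1: reachable (before return)
  L2: reachable (before return)
  L3: reachable (before return)
  L4: reachable (before return)
  L5: reachable (before return)
  L6: reachable (before return)
  L7: reachable (return statement)
  L8: DEAD (after return at L7)
  L9: DEAD (after return at L7)
  L10: DEAD (after return at L7)
Return at L7, total lines = 10
Dead lines: L8 through L10
Count: 3

3


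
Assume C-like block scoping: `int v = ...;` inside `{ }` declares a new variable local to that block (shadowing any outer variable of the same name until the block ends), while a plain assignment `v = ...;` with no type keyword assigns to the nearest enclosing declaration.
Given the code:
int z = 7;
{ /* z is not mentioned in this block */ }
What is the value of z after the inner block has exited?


Analyzing scoping rules:
Outer scope: declares z = 7
Inner block: z is neither redeclared nor assigned -> unchanged
After the block -> 7
Result: 7

7


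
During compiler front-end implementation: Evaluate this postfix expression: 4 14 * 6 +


Processing tokens left to right:
Push 4, Push 14
Pop 4 and 14, compute 4 * 14 = 56, push 56
Push 6
Pop 56 and 6, compute 56 + 6 = 62, push 62
Stack result: 62

62


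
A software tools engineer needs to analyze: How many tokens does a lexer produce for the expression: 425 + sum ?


Scanning '425 + sum'
Token 1: '425' -> integer_literal
Token 2: '+' -> operator
Token 3: 'sum' -> identifier
Total tokens: 3

3


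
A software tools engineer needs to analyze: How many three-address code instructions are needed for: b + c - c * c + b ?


Expression: b + c - c * c + b
Generating three-address code (respecting * over +/- precedence):
  Instruction 1: t1 = c * c
  Instruction 2: t2 = b + c
  Instruction 3: t3 = t2 - t1
  Instruction 4: t4 = t3 + b
Total instructions: 4

4


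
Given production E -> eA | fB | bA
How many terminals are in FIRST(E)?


Production: E -> eA | fB | bA
Examining each alternative for leading terminals:
  E -> eA : first terminal = 'e'
  E -> fB : first terminal = 'f'
  E -> bA : first terminal = 'b'
FIRST(E) = {b, e, f}
Count: 3

3


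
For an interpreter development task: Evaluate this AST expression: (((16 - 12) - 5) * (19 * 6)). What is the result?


Expression: (((16 - 12) - 5) * (19 * 6))
Evaluating step by step:
  16 - 12 = 4
  4 - 5 = -1
  19 * 6 = 114
  -1 * 114 = -114
Result: -114

-114


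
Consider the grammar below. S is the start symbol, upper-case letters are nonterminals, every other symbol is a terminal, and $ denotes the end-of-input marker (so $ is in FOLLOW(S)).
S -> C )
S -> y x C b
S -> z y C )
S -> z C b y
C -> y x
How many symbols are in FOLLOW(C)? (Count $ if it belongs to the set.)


S is the start symbol and does not occur in any rule body, so FOLLOW(S) = {$}.
Examining every occurrence of C in a rule body:
  S -> C ) : C is followed by terminal ')' -> add ')'
  S -> y x C b : C is followed by terminal 'b' -> add 'b'
  S -> z y C ) : C is followed by terminal ')' -> add ')' (already in the set)
  S -> z C b y : C is followed by terminal 'b' -> add 'b' (already in the set)
  C -> y x : C does not occur in the body -> contributes nothing
FOLLOW(C) = {), b}
Count: 2

2


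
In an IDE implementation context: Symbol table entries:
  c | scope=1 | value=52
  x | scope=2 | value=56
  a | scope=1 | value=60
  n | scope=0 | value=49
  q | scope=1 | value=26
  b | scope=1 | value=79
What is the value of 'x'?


Searching symbol table for 'x':
  c | scope=1 | value=52
  x | scope=2 | value=56 <- MATCH
  a | scope=1 | value=60
  n | scope=0 | value=49
  q | scope=1 | value=26
  b | scope=1 | value=79
Found 'x' at scope 2 with value 56

56


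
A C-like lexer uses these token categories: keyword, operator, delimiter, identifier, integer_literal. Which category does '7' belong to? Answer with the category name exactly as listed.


Token: '7'
Checking categories:
  identifier: no
  integer_literal: YES
  operator: no
  keyword: no
  delimiter: no
Category: integer_literal

integer_literal


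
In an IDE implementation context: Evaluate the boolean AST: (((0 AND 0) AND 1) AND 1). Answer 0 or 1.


Step 1: Evaluate inner node
  0 AND 0 = 0
Step 2: Evaluate next node
  0 AND 1 = 0
Step 3: Evaluate root node
  0 AND 1 = 0

0


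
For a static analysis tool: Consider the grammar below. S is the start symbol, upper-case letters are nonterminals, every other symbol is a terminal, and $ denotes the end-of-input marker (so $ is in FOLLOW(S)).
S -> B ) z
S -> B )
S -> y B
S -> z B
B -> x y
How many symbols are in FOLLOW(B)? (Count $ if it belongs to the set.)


S is the start symbol and does not occur in any rule body, so FOLLOW(S) = {$}.
Examining every occurrence of B in a rule body:
  S -> B ) z : B is followed by terminal ')' -> add ')'
  S -> B ) : B is followed by terminal ')' -> add ')' (already in the set)
  S -> y B : B is at the right end -> add FOLLOW(S) = {$}
  S -> z B : B is at the right end -> add FOLLOW(S) = {$} (already in the set)
  B -> x y : B does not occur in the body -> contributes nothing
FOLLOW(B) = {), $}
Count: 2

2


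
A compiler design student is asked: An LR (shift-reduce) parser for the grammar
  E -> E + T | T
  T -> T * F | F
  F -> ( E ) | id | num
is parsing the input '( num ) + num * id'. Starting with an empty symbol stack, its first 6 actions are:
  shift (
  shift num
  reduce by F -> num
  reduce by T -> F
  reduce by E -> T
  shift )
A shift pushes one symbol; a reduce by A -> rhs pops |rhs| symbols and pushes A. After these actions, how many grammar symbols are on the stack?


Tracking the symbol stack through each action:
  Action 1: shift '(' : push -> stack = [(] (size 1)
  Action 2: shift 'num' : push -> stack = [(, num] (size 2)
  Action 3: reduce by F -> num : pop 1, push F -> stack = [(, F] (size 2)
  Action 4: reduce by T -> F : pop 1, push T -> stack = [(, T] (size 2)
  Action 5: reduce by E -> T : pop 1, push E -> stack = [(, E] (size 2)
  Action 6: shift ')' : push -> stack = [(, E, )] (size 3)
Final stack size: 3

3


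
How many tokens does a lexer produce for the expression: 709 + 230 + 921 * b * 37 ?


Scanning '709 + 230 + 921 * b * 37'
Token 1: '709' -> integer_literal
Token 2: '+' -> operator
Token 3: '230' -> integer_literal
Token 4: '+' -> operator
Token 5: '921' -> integer_literal
Token 6: '*' -> operator
Token 7: 'b' -> identifier
Token 8: '*' -> operator
Token 9: '37' -> integer_literal
Total tokens: 9

9


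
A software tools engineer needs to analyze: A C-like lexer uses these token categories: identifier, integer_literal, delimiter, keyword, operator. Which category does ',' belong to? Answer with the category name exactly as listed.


Token: ','
Checking categories:
  identifier: no
  integer_literal: no
  operator: no
  keyword: no
  delimiter: YES
Category: delimiter

delimiter


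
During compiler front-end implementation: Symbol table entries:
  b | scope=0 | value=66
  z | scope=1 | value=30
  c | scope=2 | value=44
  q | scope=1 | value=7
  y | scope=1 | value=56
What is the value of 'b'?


Searching symbol table for 'b':
  b | scope=0 | value=66 <- MATCH
  z | scope=1 | value=30
  c | scope=2 | value=44
  q | scope=1 | value=7
  y | scope=1 | value=56
Found 'b' at scope 0 with value 66

66


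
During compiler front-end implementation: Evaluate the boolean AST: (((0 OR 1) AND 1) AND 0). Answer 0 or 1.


Step 1: Evaluate inner node
  0 OR 1 = 1
Step 2: Evaluate next node
  1 AND 1 = 1
Step 3: Evaluate root node
  1 AND 0 = 0

0


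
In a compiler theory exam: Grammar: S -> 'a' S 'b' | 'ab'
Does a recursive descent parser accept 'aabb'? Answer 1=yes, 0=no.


Grammar accepts strings of the form a^n b^n (n >= 1)
Word: 'aabb'
Counting: 2 a's and 2 b's
Check: 2 == 2? Yes
Derivation (S -> aSb applied 1 time(s), then S -> ab): S => aSb => aabb
Accepted

1


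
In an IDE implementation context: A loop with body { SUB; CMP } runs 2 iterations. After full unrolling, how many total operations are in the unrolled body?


Loop body operations: SUB, CMP (2 ops per iteration)
Unrolling 2 iterations:
  Iteration 1: SUB, CMP (2 ops)
  Iteration 2: SUB, CMP (2 ops)
Total: 2 iterations * 2 ops/iter = 4 operations

4


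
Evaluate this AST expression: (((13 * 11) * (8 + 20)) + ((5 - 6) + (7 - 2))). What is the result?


Expression: (((13 * 11) * (8 + 20)) + ((5 - 6) + (7 - 2)))
Evaluating step by step:
  13 * 11 = 143
  8 + 20 = 28
  143 * 28 = 4004
  5 - 6 = -1
  7 - 2 = 5
  -1 + 5 = 4
  4004 + 4 = 4008
Result: 4008

4008


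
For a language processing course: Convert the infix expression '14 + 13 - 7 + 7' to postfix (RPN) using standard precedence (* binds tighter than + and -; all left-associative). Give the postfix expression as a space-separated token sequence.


Applying the shunting-yard algorithm:
  Operand 14 -> output
  Push '+' onto operator stack -> op-stack: [+]
  Operand 13 -> output
  See '-' (prec 1); top '+' (prec 1) >= it -> pop '+' to output
  Push '-' onto operator stack -> op-stack: [-]
  Operand 7 -> output
  See '+' (prec 1); top '-' (prec 1) >= it -> pop '-' to output
  Push '+' onto operator stack -> op-stack: [+]
  Operand 7 -> output
  End of input: pop '+' to output
Postfix result: 14 13 + 7 - 7 +

14 13 + 7 - 7 +


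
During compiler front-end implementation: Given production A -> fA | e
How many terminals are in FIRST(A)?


Production: A -> fA | e
Examining each alternative for leading terminals:
  A -> fA : first terminal = 'f'
  A -> e : first terminal = 'e'
FIRST(A) = {e, f}
Count: 2

2


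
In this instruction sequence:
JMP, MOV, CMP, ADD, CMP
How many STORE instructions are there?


Scanning instruction sequence for STORE:
  Position 1: JMP
  Position 2: MOV
  Position 3: CMP
  Position 4: ADD
  Position 5: CMP
Matches at positions: []
Total STORE count: 0

0


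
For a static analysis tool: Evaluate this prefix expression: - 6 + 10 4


Parsing prefix expression: - 6 + 10 4
Step 1: Innermost operation '+ 10 4'
  10 + 4 = 14
Step 2: Outer operation '- 6 [14]'
  6 - 14 = -8

-8


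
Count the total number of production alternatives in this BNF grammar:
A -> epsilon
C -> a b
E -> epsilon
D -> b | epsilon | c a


Counting alternatives per rule:
  A: 1 alternative(s)
  C: 1 alternative(s)
  E: 1 alternative(s)
  D: 3 alternative(s)
Sum: 1 + 1 + 1 + 3 = 6

6


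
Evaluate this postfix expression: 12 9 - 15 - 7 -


Processing tokens left to right:
Push 12, Push 9
Pop 12 and 9, compute 12 - 9 = 3, push 3
Push 15
Pop 3 and 15, compute 3 - 15 = -12, push -12
Push 7
Pop -12 and 7, compute -12 - 7 = -19, push -19
Stack result: -19

-19
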